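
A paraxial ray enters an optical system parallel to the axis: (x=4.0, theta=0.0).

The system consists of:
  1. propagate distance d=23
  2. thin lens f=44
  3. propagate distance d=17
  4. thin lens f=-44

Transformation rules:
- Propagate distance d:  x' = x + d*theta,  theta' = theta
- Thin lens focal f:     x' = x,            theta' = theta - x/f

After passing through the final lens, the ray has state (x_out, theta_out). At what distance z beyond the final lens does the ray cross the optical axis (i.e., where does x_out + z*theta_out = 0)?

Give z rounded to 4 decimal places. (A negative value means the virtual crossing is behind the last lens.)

Answer: 69.8824

Derivation:
Initial: x=4.0000 theta=0.0000
After 1 (propagate distance d=23): x=4.0000 theta=0.0000
After 2 (thin lens f=44): x=4.0000 theta=-1/11 (≈-0.0909)
After 3 (propagate distance d=17): x=27/11 (≈2.4545) theta=-1/11 (≈-0.0909)
After 4 (thin lens f=-44): x=27/11 (≈2.4545) theta=-17/484 (≈-0.0351)
z_focus = -x_out/theta_out = -(27/11)/(-17/484) = 1188/17 ≈ 69.8824
Rounded to 4 decimal places: z = 69.8824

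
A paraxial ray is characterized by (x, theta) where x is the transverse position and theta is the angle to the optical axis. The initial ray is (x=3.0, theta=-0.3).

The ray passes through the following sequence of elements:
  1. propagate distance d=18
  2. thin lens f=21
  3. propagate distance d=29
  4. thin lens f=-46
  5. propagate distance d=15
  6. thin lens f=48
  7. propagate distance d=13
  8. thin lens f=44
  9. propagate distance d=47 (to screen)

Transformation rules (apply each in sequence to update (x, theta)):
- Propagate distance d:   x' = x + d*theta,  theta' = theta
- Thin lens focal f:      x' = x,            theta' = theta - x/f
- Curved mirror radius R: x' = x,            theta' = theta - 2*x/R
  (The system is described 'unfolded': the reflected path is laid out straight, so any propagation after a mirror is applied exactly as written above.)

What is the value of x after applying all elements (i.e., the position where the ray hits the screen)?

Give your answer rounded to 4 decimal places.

Initial: x=3.0000 theta=-0.3000
After 1 (propagate distance d=18): x=-2.4000 theta=-0.3000
After 2 (thin lens f=21): x=-2.4000 theta=-13/70 (≈-0.1857)
After 3 (propagate distance d=29): x=-109/14 (≈-7.7857) theta=-13/70 (≈-0.1857)
After 4 (thin lens f=-46): x=-109/14 (≈-7.7857) theta=-1143/3220 (≈-0.3550)
After 5 (propagate distance d=15): x=-8443/644 (≈-13.1102) theta=-1143/3220 (≈-0.3550)
After 6 (thin lens f=48): x=-8443/644 (≈-13.1102) theta=-1807/22080 (≈-0.0818)
After 7 (propagate distance d=13): x=-2190757/154560 (≈-14.1742) theta=-1807/22080 (≈-0.0818)
After 8 (thin lens f=44): x=-2190757/154560 (≈-14.1742) theta=1634201/6800640 (≈0.2403)
After 9 (propagate distance d=47 (to screen)): x=-19585861/6800640 (≈-2.8800) theta=1634201/6800640 (≈0.2403)
Rounded to 4 decimal places: x = -2.8800

Answer: -2.8800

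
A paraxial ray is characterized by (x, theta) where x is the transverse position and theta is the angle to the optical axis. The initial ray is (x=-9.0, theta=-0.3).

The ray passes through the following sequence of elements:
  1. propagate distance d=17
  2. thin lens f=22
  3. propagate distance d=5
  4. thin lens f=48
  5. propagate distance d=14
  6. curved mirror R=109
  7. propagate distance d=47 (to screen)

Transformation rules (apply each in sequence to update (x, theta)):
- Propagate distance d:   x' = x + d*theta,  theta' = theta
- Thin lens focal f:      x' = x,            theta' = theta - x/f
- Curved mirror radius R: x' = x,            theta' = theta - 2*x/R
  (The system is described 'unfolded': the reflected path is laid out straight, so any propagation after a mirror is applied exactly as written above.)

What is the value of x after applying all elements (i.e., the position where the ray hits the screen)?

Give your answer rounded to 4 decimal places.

Answer: 27.6085

Derivation:
Initial: x=-9.0000 theta=-0.3000
After 1 (propagate distance d=17): x=-14.1000 theta=-0.3000
After 2 (thin lens f=22): x=-14.1000 theta=15/44 (≈0.3409)
After 3 (propagate distance d=5): x=-2727/220 (≈-12.3955) theta=15/44 (≈0.3409)
After 4 (thin lens f=48): x=-2727/220 (≈-12.3955) theta=2109/3520 (≈0.5991)
After 5 (propagate distance d=14): x=-7053/1760 (≈-4.0074) theta=2109/3520 (≈0.5991)
After 6 (curved mirror R=109): x=-7053/1760 (≈-4.0074) theta=23463/34880 (≈0.6727)
After 7 (propagate distance d=47 (to screen)): x=10592817/383680 (≈27.6085) theta=23463/34880 (≈0.6727)
Rounded to 4 decimal places: x = 27.6085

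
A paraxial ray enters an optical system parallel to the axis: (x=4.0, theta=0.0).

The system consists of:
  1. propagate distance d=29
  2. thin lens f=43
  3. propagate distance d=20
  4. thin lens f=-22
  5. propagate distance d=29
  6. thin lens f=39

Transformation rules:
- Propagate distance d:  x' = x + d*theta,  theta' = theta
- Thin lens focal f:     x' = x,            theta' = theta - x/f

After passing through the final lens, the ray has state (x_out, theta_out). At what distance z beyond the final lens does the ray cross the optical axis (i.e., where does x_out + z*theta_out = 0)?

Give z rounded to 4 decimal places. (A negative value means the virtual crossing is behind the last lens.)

Initial: x=4.0000 theta=0.0000
After 1 (propagate distance d=29): x=4.0000 theta=0.0000
After 2 (thin lens f=43): x=4.0000 theta=-4/43 (≈-0.0930)
After 3 (propagate distance d=20): x=92/43 (≈2.1395) theta=-4/43 (≈-0.0930)
After 4 (thin lens f=-22): x=92/43 (≈2.1395) theta=2/473 (≈0.0042)
After 5 (propagate distance d=29): x=1070/473 (≈2.2622) theta=2/473 (≈0.0042)
After 6 (thin lens f=39): x=1070/473 (≈2.2622) theta=-992/18447 (≈-0.0538)
z_focus = -x_out/theta_out = -(1070/473)/(-992/18447) = 20865/496 ≈ 42.0665
Rounded to 4 decimal places: z = 42.0665

Answer: 42.0665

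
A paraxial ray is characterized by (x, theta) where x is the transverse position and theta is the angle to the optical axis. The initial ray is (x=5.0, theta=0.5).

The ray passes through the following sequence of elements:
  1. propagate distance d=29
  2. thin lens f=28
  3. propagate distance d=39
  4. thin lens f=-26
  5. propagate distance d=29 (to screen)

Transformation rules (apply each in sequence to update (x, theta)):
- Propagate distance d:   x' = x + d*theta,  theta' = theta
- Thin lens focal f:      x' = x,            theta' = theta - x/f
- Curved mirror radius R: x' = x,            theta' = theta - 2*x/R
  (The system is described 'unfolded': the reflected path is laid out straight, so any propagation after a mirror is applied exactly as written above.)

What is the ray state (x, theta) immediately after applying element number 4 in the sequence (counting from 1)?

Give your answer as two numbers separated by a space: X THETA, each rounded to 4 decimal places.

Answer: 11.8393 0.2589

Derivation:
Initial: x=5.0000 theta=0.5000
After 1 (propagate distance d=29): x=19.5000 theta=0.5000
After 2 (thin lens f=28): x=19.5000 theta=-11/56 (≈-0.1964)
After 3 (propagate distance d=39): x=663/56 (≈11.8393) theta=-11/56 (≈-0.1964)
After 4 (thin lens f=-26): x=663/56 (≈11.8393) theta=29/112 (≈0.2589)
Rounded to 4 decimal places: x = 11.8393, theta = 0.2589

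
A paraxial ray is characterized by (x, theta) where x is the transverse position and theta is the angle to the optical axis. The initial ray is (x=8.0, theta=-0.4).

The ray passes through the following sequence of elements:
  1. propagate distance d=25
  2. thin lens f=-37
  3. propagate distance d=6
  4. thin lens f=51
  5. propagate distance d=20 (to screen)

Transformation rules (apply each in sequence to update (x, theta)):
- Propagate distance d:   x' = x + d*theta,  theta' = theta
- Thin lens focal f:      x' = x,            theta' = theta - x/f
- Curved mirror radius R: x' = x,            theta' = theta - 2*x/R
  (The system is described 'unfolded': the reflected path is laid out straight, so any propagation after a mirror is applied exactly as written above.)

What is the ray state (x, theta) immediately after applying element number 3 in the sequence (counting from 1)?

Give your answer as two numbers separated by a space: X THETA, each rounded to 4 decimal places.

Initial: x=8.0000 theta=-0.4000
After 1 (propagate distance d=25): x=-2.0000 theta=-0.4000
After 2 (thin lens f=-37): x=-2.0000 theta=-84/185 (≈-0.4541)
After 3 (propagate distance d=6): x=-874/185 (≈-4.7243) theta=-84/185 (≈-0.4541)
Rounded to 4 decimal places: x = -4.7243, theta = -0.4541

Answer: -4.7243 -0.4541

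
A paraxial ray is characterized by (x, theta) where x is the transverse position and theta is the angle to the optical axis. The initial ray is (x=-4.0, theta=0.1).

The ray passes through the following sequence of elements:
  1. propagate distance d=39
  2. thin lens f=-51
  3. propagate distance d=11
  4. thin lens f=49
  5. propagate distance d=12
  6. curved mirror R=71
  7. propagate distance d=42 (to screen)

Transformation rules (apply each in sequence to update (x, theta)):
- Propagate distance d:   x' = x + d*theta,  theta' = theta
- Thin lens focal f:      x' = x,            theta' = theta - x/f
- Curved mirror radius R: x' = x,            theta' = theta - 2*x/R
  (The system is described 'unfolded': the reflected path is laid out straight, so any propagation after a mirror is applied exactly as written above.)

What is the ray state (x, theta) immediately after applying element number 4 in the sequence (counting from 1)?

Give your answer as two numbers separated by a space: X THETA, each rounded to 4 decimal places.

Initial: x=-4.0000 theta=0.1000
After 1 (propagate distance d=39): x=-0.1000 theta=0.1000
After 2 (thin lens f=-51): x=-0.1000 theta=5/51 (≈0.0980)
After 3 (propagate distance d=11): x=499/510 (≈0.9784) theta=5/51 (≈0.0980)
After 4 (thin lens f=49): x=499/510 (≈0.9784) theta=1951/24990 (≈0.0781)
Rounded to 4 decimal places: x = 0.9784, theta = 0.0781

Answer: 0.9784 0.0781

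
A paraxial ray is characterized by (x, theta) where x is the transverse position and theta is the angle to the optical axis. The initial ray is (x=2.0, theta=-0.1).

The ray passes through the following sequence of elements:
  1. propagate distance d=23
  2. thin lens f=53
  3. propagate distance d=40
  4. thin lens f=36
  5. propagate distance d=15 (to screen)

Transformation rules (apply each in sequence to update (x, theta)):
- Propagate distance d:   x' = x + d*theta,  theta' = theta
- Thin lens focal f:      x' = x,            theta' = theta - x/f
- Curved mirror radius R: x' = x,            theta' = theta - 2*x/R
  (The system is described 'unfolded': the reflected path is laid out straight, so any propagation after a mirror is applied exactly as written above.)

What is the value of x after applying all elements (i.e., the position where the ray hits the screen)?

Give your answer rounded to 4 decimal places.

Answer: -3.7914

Derivation:
Initial: x=2.0000 theta=-0.1000
After 1 (propagate distance d=23): x=-0.3000 theta=-0.1000
After 2 (thin lens f=53): x=-0.3000 theta=-5/53 (≈-0.0943)
After 3 (propagate distance d=40): x=-2159/530 (≈-4.0736) theta=-5/53 (≈-0.0943)
After 4 (thin lens f=36): x=-2159/530 (≈-4.0736) theta=359/19080 (≈0.0188)
After 5 (propagate distance d=15 (to screen)): x=-24113/6360 (≈-3.7914) theta=359/19080 (≈0.0188)
Rounded to 4 decimal places: x = -3.7914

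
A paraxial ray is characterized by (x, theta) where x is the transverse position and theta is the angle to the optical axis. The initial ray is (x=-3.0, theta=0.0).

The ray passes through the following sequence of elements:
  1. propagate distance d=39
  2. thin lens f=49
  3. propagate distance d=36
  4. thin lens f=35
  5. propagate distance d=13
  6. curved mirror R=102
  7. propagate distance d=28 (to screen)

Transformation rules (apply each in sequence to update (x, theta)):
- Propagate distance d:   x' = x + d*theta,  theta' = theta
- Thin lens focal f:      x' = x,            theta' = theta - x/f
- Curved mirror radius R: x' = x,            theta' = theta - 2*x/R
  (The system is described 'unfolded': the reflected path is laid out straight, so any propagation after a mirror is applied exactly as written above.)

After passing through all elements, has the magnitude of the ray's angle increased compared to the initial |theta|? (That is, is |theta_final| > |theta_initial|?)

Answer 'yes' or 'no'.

Answer: yes

Derivation:
Initial: x=-3.0000 theta=0.0000
After 1 (propagate distance d=39): x=-3.0000 theta=0.0000
After 2 (thin lens f=49): x=-3.0000 theta=3/49 (≈0.0612)
After 3 (propagate distance d=36): x=-39/49 (≈-0.7959) theta=3/49 (≈0.0612)
After 4 (thin lens f=35): x=-39/49 (≈-0.7959) theta=144/1715 (≈0.0840)
After 5 (propagate distance d=13): x=507/1715 (≈0.2956) theta=144/1715 (≈0.0840)
After 6 (curved mirror R=102): x=507/1715 (≈0.2956) theta=2279/29155 (≈0.0782)
After 7 (propagate distance d=28 (to screen)): x=72431/29155 (≈2.4843) theta=2279/29155 (≈0.0782)
|theta_initial|=0.0000 |theta_final|=2279/29155 (≈0.0782) -> increased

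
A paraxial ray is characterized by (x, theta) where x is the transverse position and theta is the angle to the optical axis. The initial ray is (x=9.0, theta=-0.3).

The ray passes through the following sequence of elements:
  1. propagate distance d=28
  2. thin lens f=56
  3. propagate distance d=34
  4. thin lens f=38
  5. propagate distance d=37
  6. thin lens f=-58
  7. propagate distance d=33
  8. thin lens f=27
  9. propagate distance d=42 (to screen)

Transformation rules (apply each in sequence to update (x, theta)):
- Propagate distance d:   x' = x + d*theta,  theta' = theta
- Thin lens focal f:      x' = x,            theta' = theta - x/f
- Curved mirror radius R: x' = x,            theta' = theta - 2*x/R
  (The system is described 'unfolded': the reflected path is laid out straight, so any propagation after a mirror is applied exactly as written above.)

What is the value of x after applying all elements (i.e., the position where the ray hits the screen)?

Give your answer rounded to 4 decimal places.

Answer: 0.5868

Derivation:
Initial: x=9.0000 theta=-0.3000
After 1 (propagate distance d=28): x=0.6000 theta=-0.3000
After 2 (thin lens f=56): x=0.6000 theta=-87/280 (≈-0.3107)
After 3 (propagate distance d=34): x=-279/28 (≈-9.9643) theta=-87/280 (≈-0.3107)
After 4 (thin lens f=38): x=-279/28 (≈-9.9643) theta=-129/2660 (≈-0.0485)
After 5 (propagate distance d=37): x=-15639/1330 (≈-11.7586) theta=-129/2660 (≈-0.0485)
After 6 (thin lens f=-58): x=-15639/1330 (≈-11.7586) theta=-51/203 (≈-0.2512)
After 7 (propagate distance d=33): x=-773301/38570 (≈-20.0493) theta=-51/203 (≈-0.2512)
After 8 (thin lens f=27): x=-773301/38570 (≈-20.0493) theta=170557/347130 (≈0.4913)
After 9 (propagate distance d=42 (to screen)): x=13579/23142 (≈0.5868) theta=170557/347130 (≈0.4913)
Rounded to 4 decimal places: x = 0.5868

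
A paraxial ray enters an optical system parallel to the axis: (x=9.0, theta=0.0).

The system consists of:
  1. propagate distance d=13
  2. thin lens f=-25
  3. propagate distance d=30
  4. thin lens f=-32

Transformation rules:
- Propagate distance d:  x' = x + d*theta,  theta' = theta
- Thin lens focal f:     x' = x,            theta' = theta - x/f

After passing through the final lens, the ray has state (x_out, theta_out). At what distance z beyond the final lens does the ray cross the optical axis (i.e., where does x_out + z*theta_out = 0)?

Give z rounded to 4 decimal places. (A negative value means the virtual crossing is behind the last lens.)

Answer: -20.2299

Derivation:
Initial: x=9.0000 theta=0.0000
After 1 (propagate distance d=13): x=9.0000 theta=0.0000
After 2 (thin lens f=-25): x=9.0000 theta=0.3600
After 3 (propagate distance d=30): x=19.8000 theta=0.3600
After 4 (thin lens f=-32): x=19.8000 theta=783/800 (≈0.9788)
z_focus = -x_out/theta_out = -(19.8000)/(783/800) = -1760/87 ≈ -20.2299
Rounded to 4 decimal places: z = -20.2299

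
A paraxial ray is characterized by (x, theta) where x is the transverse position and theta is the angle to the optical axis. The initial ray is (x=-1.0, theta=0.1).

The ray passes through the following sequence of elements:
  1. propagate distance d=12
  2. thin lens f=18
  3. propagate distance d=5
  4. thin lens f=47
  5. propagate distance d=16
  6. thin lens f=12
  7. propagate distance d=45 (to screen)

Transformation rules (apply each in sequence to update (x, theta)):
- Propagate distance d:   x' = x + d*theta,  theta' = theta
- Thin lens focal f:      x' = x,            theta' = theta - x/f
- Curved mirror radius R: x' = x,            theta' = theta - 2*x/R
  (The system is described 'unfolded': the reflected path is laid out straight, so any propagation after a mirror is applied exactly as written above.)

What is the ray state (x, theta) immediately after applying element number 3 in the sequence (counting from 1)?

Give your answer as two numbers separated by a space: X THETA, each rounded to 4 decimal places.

Initial: x=-1.0000 theta=0.1000
After 1 (propagate distance d=12): x=0.2000 theta=0.1000
After 2 (thin lens f=18): x=0.2000 theta=4/45 (≈0.0889)
After 3 (propagate distance d=5): x=29/45 (≈0.6444) theta=4/45 (≈0.0889)
Rounded to 4 decimal places: x = 0.6444, theta = 0.0889

Answer: 0.6444 0.0889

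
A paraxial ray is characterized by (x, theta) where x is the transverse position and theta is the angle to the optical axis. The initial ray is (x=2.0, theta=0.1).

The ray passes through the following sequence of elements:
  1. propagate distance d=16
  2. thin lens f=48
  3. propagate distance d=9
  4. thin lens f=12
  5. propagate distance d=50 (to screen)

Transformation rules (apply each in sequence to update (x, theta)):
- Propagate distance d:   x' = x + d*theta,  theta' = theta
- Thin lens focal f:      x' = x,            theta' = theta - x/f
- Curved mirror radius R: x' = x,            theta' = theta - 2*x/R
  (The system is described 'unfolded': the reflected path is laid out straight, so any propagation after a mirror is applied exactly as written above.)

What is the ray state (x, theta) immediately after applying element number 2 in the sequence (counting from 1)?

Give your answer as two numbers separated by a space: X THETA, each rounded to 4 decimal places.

Initial: x=2.0000 theta=0.1000
After 1 (propagate distance d=16): x=3.6000 theta=0.1000
After 2 (thin lens f=48): x=3.6000 theta=0.0250
Rounded to 4 decimal places: x = 3.6000, theta = 0.0250

Answer: 3.6000 0.0250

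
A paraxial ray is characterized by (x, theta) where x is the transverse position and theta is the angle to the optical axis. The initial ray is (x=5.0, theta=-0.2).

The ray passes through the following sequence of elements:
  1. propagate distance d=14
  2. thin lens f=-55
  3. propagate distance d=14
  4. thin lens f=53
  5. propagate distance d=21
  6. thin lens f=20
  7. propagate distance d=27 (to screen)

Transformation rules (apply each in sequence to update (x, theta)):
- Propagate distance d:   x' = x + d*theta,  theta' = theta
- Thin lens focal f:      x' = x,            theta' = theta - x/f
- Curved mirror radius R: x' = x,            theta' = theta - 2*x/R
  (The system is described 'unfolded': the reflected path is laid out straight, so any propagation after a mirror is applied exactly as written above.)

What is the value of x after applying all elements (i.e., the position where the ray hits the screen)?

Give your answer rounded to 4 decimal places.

Initial: x=5.0000 theta=-0.2000
After 1 (propagate distance d=14): x=2.2000 theta=-0.2000
After 2 (thin lens f=-55): x=2.2000 theta=-0.1600
After 3 (propagate distance d=14): x=-0.0400 theta=-0.1600
After 4 (thin lens f=53): x=-0.0400 theta=-211/1325 (≈-0.1592)
After 5 (propagate distance d=21): x=-4484/1325 (≈-3.3842) theta=-211/1325 (≈-0.1592)
After 6 (thin lens f=20): x=-4484/1325 (≈-3.3842) theta=66/6625 (≈0.0100)
After 7 (propagate distance d=27 (to screen)): x=-20638/6625 (≈-3.1152) theta=66/6625 (≈0.0100)
Rounded to 4 decimal places: x = -3.1152

Answer: -3.1152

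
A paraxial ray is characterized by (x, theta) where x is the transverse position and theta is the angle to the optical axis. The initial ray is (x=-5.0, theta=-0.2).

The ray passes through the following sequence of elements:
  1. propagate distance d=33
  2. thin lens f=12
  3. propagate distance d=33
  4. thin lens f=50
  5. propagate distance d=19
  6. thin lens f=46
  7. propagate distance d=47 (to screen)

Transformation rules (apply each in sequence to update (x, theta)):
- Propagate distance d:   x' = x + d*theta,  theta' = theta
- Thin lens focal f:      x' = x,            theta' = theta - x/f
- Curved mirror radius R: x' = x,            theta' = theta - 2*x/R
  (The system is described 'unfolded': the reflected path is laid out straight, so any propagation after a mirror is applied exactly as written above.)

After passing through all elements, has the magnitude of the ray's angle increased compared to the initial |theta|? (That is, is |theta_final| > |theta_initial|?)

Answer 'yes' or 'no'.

Answer: no

Derivation:
Initial: x=-5.0000 theta=-0.2000
After 1 (propagate distance d=33): x=-11.6000 theta=-0.2000
After 2 (thin lens f=12): x=-11.6000 theta=23/30 (≈0.7667)
After 3 (propagate distance d=33): x=13.7000 theta=23/30 (≈0.7667)
After 4 (thin lens f=50): x=13.7000 theta=739/1500 (≈0.4927)
After 5 (propagate distance d=19): x=34591/1500 (≈23.0607) theta=739/1500 (≈0.4927)
After 6 (thin lens f=46): x=34591/1500 (≈23.0607) theta=-199/23000 (≈-0.0087)
After 7 (propagate distance d=47 (to screen)): x=1563127/69000 (≈22.6540) theta=-199/23000 (≈-0.0087)
|theta_initial|=0.2000 |theta_final|=199/23000 (≈0.0087) -> not increased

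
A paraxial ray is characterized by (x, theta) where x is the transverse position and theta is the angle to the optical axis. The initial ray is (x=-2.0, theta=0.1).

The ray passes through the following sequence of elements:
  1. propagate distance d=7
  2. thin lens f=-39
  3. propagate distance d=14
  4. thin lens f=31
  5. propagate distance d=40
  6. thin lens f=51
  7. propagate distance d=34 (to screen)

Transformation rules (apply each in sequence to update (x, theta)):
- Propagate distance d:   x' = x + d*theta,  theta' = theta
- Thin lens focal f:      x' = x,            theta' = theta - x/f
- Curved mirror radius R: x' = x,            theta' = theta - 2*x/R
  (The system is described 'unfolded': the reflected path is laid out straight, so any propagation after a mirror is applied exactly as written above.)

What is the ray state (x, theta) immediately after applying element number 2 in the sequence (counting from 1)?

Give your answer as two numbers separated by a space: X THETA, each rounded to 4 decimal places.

Answer: -1.3000 0.0667

Derivation:
Initial: x=-2.0000 theta=0.1000
After 1 (propagate distance d=7): x=-1.3000 theta=0.1000
After 2 (thin lens f=-39): x=-1.3000 theta=1/15 (≈0.0667)
Rounded to 4 decimal places: x = -1.3000, theta = 0.0667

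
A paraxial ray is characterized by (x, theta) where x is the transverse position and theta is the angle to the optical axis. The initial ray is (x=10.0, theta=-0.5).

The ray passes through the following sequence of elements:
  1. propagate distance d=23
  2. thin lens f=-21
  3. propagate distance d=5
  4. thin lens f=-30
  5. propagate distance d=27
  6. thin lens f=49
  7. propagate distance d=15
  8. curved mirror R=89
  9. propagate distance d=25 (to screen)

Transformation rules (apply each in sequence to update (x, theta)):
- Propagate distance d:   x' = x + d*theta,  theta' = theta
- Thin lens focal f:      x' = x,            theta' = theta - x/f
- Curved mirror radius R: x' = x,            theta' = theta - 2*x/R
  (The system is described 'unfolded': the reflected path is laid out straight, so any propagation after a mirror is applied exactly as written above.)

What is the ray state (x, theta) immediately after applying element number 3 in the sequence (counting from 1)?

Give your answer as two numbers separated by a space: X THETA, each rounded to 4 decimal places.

Answer: -4.3571 -0.5714

Derivation:
Initial: x=10.0000 theta=-0.5000
After 1 (propagate distance d=23): x=-1.5000 theta=-0.5000
After 2 (thin lens f=-21): x=-1.5000 theta=-4/7 (≈-0.5714)
After 3 (propagate distance d=5): x=-61/14 (≈-4.3571) theta=-4/7 (≈-0.5714)
Rounded to 4 decimal places: x = -4.3571, theta = -0.5714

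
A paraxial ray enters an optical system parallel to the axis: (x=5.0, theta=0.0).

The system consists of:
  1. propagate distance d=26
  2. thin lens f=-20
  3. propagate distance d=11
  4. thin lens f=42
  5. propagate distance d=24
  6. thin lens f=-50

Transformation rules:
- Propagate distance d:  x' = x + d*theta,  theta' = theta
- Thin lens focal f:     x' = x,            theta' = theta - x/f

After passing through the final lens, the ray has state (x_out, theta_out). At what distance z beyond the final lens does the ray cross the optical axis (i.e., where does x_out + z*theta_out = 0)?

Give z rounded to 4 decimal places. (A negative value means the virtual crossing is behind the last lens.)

Initial: x=5.0000 theta=0.0000
After 1 (propagate distance d=26): x=5.0000 theta=0.0000
After 2 (thin lens f=-20): x=5.0000 theta=0.2500
After 3 (propagate distance d=11): x=7.7500 theta=0.2500
After 4 (thin lens f=42): x=7.7500 theta=11/168 (≈0.0655)
After 5 (propagate distance d=24): x=261/28 (≈9.3214) theta=11/168 (≈0.0655)
After 6 (thin lens f=-50): x=261/28 (≈9.3214) theta=529/2100 (≈0.2519)
z_focus = -x_out/theta_out = -(261/28)/(529/2100) = -19575/529 ≈ -37.0038
Rounded to 4 decimal places: z = -37.0038

Answer: -37.0038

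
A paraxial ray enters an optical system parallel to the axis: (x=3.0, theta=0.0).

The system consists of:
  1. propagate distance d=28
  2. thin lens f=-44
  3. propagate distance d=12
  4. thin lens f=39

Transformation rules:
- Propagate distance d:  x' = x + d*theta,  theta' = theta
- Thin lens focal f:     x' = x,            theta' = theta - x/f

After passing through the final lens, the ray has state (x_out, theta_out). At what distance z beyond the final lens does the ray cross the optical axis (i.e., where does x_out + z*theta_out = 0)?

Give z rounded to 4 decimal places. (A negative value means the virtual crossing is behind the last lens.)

Initial: x=3.0000 theta=0.0000
After 1 (propagate distance d=28): x=3.0000 theta=0.0000
After 2 (thin lens f=-44): x=3.0000 theta=3/44 (≈0.0682)
After 3 (propagate distance d=12): x=42/11 (≈3.8182) theta=3/44 (≈0.0682)
After 4 (thin lens f=39): x=42/11 (≈3.8182) theta=-17/572 (≈-0.0297)
z_focus = -x_out/theta_out = -(42/11)/(-17/572) = 2184/17 ≈ 128.4706
Rounded to 4 decimal places: z = 128.4706

Answer: 128.4706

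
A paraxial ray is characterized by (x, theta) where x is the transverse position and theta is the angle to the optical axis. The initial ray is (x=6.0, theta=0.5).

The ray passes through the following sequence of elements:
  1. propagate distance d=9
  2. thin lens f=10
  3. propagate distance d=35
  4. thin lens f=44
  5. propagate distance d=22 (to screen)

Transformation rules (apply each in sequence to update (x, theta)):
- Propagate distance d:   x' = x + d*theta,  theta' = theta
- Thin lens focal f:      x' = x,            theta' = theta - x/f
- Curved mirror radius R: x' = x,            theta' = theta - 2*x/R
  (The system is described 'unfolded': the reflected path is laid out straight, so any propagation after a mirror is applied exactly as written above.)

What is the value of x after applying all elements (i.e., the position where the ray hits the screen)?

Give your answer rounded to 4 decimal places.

Answer: -16.4750

Derivation:
Initial: x=6.0000 theta=0.5000
After 1 (propagate distance d=9): x=10.5000 theta=0.5000
After 2 (thin lens f=10): x=10.5000 theta=-0.5500
After 3 (propagate distance d=35): x=-8.7500 theta=-0.5500
After 4 (thin lens f=44): x=-8.7500 theta=-309/880 (≈-0.3511)
After 5 (propagate distance d=22 (to screen)): x=-16.4750 theta=-309/880 (≈-0.3511)
Rounded to 4 decimal places: x = -16.4750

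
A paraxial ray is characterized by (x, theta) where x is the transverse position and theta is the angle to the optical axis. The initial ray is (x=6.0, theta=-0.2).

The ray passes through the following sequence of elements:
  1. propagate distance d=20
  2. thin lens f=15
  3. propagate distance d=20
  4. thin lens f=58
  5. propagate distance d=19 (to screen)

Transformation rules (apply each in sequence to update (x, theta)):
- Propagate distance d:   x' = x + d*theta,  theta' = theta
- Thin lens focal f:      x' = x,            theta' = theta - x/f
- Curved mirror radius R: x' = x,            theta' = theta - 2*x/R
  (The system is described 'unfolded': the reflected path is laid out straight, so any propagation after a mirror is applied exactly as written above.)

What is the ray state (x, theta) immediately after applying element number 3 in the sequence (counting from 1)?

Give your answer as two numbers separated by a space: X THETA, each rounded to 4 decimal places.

Answer: -4.6667 -0.3333

Derivation:
Initial: x=6.0000 theta=-0.2000
After 1 (propagate distance d=20): x=2.0000 theta=-0.2000
After 2 (thin lens f=15): x=2.0000 theta=-1/3 (≈-0.3333)
After 3 (propagate distance d=20): x=-14/3 (≈-4.6667) theta=-1/3 (≈-0.3333)
Rounded to 4 decimal places: x = -4.6667, theta = -0.3333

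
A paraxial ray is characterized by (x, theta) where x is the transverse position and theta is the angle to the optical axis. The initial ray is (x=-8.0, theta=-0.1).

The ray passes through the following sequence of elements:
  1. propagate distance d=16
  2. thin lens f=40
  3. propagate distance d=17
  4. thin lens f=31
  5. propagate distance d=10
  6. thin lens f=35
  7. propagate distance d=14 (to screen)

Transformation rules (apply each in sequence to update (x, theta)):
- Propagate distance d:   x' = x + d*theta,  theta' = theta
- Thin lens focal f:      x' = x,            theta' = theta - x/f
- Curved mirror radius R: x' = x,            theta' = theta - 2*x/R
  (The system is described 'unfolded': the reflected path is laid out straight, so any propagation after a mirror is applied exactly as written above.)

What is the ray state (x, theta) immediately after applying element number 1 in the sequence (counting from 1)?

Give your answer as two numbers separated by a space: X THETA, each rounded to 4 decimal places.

Answer: -9.6000 -0.1000

Derivation:
Initial: x=-8.0000 theta=-0.1000
After 1 (propagate distance d=16): x=-9.6000 theta=-0.1000
Rounded to 4 decimal places: x = -9.6000, theta = -0.1000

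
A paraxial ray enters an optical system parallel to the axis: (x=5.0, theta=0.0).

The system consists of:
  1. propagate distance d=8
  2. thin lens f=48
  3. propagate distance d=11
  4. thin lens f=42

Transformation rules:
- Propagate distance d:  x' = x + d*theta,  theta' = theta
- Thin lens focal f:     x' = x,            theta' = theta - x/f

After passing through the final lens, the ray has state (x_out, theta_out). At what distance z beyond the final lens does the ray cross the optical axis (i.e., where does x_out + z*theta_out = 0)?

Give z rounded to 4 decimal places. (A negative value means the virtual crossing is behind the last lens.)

Answer: 19.6709

Derivation:
Initial: x=5.0000 theta=0.0000
After 1 (propagate distance d=8): x=5.0000 theta=0.0000
After 2 (thin lens f=48): x=5.0000 theta=-5/48 (≈-0.1042)
After 3 (propagate distance d=11): x=185/48 (≈3.8542) theta=-5/48 (≈-0.1042)
After 4 (thin lens f=42): x=185/48 (≈3.8542) theta=-395/2016 (≈-0.1959)
z_focus = -x_out/theta_out = -(185/48)/(-395/2016) = 1554/79 ≈ 19.6709
Rounded to 4 decimal places: z = 19.6709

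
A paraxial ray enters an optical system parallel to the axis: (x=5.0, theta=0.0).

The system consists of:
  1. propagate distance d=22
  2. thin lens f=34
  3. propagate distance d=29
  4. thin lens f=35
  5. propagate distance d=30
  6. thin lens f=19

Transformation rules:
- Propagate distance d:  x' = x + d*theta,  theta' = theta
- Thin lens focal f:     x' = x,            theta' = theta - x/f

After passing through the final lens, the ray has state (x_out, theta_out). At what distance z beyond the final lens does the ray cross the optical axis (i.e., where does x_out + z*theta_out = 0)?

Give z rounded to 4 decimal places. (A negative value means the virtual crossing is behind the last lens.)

Answer: 73.4906

Derivation:
Initial: x=5.0000 theta=0.0000
After 1 (propagate distance d=22): x=5.0000 theta=0.0000
After 2 (thin lens f=34): x=5.0000 theta=-5/34 (≈-0.1471)
After 3 (propagate distance d=29): x=25/34 (≈0.7353) theta=-5/34 (≈-0.1471)
After 4 (thin lens f=35): x=25/34 (≈0.7353) theta=-20/119 (≈-0.1681)
After 5 (propagate distance d=30): x=-1025/238 (≈-4.3067) theta=-20/119 (≈-0.1681)
After 6 (thin lens f=19): x=-1025/238 (≈-4.3067) theta=265/4522 (≈0.0586)
z_focus = -x_out/theta_out = -(-1025/238)/(265/4522) = 3895/53 ≈ 73.4906
Rounded to 4 decimal places: z = 73.4906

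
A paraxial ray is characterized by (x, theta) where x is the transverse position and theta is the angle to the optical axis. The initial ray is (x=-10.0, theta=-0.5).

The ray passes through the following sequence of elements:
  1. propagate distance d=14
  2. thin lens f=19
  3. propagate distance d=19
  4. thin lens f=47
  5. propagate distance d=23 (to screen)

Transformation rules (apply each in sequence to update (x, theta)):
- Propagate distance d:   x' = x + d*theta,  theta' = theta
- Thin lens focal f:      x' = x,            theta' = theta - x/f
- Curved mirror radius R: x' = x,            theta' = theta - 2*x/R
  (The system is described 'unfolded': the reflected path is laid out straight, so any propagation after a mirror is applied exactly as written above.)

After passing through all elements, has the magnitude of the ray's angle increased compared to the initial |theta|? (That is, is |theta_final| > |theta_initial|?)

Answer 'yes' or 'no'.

Initial: x=-10.0000 theta=-0.5000
After 1 (propagate distance d=14): x=-17.0000 theta=-0.5000
After 2 (thin lens f=19): x=-17.0000 theta=15/38 (≈0.3947)
After 3 (propagate distance d=19): x=-9.5000 theta=15/38 (≈0.3947)
After 4 (thin lens f=47): x=-9.5000 theta=533/893 (≈0.5969)
After 5 (propagate distance d=23 (to screen)): x=7551/1786 (≈4.2279) theta=533/893 (≈0.5969)
|theta_initial|=0.5000 |theta_final|=533/893 (≈0.5969) -> increased

Answer: yes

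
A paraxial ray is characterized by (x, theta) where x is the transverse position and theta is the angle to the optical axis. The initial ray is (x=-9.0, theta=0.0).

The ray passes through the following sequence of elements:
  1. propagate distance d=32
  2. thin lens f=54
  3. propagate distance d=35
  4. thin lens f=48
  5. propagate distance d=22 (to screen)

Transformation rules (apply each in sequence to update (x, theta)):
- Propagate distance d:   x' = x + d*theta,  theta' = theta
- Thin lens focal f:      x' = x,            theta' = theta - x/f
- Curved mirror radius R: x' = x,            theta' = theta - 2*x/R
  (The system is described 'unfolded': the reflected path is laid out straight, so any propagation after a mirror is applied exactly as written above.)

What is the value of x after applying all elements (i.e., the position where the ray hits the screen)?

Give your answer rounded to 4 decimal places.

Answer: 1.9514

Derivation:
Initial: x=-9.0000 theta=0.0000
After 1 (propagate distance d=32): x=-9.0000 theta=0.0000
After 2 (thin lens f=54): x=-9.0000 theta=1/6 (≈0.1667)
After 3 (propagate distance d=35): x=-19/6 (≈-3.1667) theta=1/6 (≈0.1667)
After 4 (thin lens f=48): x=-19/6 (≈-3.1667) theta=67/288 (≈0.2326)
After 5 (propagate distance d=22 (to screen)): x=281/144 (≈1.9514) theta=67/288 (≈0.2326)
Rounded to 4 decimal places: x = 1.9514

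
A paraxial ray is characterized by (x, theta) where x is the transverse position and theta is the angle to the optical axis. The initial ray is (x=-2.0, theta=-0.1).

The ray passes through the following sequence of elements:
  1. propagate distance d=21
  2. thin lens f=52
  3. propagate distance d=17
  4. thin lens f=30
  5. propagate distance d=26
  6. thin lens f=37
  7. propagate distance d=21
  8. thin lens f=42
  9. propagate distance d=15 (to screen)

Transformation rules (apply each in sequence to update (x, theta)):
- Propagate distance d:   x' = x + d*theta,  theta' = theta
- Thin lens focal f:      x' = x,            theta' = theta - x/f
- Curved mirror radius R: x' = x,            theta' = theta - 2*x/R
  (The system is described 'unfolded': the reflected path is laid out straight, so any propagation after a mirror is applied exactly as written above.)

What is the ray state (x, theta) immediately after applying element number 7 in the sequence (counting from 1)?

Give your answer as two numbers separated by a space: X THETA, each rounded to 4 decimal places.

Initial: x=-2.0000 theta=-0.1000
After 1 (propagate distance d=21): x=-4.1000 theta=-0.1000
After 2 (thin lens f=52): x=-4.1000 theta=-11/520 (≈-0.0212)
After 3 (propagate distance d=17): x=-2319/520 (≈-4.4596) theta=-11/520 (≈-0.0212)
After 4 (thin lens f=30): x=-2319/520 (≈-4.4596) theta=0.1275
After 5 (propagate distance d=26): x=-372/325 (≈-1.1446) theta=0.1275
After 6 (thin lens f=37): x=-372/325 (≈-1.1446) theta=30483/192400 (≈0.1584)
After 7 (propagate distance d=21): x=419919/192400 (≈2.1825) theta=30483/192400 (≈0.1584)
Rounded to 4 decimal places: x = 2.1825, theta = 0.1584

Answer: 2.1825 0.1584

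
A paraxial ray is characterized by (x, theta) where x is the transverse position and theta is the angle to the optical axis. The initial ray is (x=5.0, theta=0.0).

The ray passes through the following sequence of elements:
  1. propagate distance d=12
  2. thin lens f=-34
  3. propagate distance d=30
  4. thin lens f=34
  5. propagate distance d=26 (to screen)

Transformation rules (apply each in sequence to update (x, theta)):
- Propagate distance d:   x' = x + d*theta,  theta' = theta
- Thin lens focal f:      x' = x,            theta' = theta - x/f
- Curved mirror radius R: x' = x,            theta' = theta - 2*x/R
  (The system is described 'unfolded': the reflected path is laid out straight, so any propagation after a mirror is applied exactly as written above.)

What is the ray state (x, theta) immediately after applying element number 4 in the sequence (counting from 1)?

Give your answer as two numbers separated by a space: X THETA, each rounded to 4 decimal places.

Initial: x=5.0000 theta=0.0000
After 1 (propagate distance d=12): x=5.0000 theta=0.0000
After 2 (thin lens f=-34): x=5.0000 theta=5/34 (≈0.1471)
After 3 (propagate distance d=30): x=160/17 (≈9.4118) theta=5/34 (≈0.1471)
After 4 (thin lens f=34): x=160/17 (≈9.4118) theta=-75/578 (≈-0.1298)
Rounded to 4 decimal places: x = 9.4118, theta = -0.1298

Answer: 9.4118 -0.1298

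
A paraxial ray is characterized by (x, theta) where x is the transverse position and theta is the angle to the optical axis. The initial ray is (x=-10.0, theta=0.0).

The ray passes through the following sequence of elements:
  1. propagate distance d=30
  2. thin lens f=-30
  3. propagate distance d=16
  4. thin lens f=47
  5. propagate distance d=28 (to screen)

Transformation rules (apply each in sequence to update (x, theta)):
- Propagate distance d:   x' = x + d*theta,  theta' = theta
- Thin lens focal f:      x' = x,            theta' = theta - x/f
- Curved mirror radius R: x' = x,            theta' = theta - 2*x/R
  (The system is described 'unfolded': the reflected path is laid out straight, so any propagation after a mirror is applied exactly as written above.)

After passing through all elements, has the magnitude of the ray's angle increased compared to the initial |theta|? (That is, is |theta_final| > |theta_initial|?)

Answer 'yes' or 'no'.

Answer: yes

Derivation:
Initial: x=-10.0000 theta=0.0000
After 1 (propagate distance d=30): x=-10.0000 theta=0.0000
After 2 (thin lens f=-30): x=-10.0000 theta=-1/3 (≈-0.3333)
After 3 (propagate distance d=16): x=-46/3 (≈-15.3333) theta=-1/3 (≈-0.3333)
After 4 (thin lens f=47): x=-46/3 (≈-15.3333) theta=-1/141 (≈-0.0071)
After 5 (propagate distance d=28 (to screen)): x=-730/47 (≈-15.5319) theta=-1/141 (≈-0.0071)
|theta_initial|=0.0000 |theta_final|=1/141 (≈0.0071) -> increased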